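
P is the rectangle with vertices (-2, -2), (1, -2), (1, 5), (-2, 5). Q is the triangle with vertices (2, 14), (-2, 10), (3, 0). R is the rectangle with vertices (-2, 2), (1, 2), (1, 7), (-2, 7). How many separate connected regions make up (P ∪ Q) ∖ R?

(P ∪ Q) ∖ R splits into 2 disjoint pieces (area 12, area 27.75).

2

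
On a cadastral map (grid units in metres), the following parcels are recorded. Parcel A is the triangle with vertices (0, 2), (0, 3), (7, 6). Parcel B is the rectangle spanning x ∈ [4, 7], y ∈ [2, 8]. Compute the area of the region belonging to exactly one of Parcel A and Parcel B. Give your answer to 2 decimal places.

|Parcel A| = 3.5, |Parcel B| = 18, |Parcel A∩Parcel B| = 0.6429.
|Parcel A △ Parcel B| = |Parcel A| + |Parcel B| − 2·|Parcel A∩Parcel B| = 3.5 + 18 − 1.2857 = 20.21.

20.21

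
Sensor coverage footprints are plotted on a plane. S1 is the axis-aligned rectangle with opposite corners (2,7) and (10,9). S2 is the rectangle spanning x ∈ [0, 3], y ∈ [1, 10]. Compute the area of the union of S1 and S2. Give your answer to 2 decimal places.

41.00

By inclusion–exclusion:
Individual areas: |S1| = 16, |S2| = 27.
|S1∩S2|: x∈[2,3], y∈[7,9] → 1·2 = 2.
|S1 ∪ S2| = 43 − 2 = 41.00.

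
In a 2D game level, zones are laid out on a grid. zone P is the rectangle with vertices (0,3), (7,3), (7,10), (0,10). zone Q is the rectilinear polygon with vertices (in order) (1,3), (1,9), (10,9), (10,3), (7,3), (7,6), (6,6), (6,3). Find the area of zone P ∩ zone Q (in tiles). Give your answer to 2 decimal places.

33.00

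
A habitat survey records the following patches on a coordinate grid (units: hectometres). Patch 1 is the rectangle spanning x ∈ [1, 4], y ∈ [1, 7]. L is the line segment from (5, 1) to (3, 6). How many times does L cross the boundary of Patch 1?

1

The segment meets the boundary at (4,3.5).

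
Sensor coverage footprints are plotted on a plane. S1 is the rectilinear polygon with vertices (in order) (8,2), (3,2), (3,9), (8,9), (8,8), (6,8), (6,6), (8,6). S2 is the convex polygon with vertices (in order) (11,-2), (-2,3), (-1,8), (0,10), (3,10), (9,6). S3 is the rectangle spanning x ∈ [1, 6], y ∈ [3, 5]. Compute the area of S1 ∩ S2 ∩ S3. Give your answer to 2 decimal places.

6.00

The intersection is the polygon with vertices (3,5), (6,5), (6,3), (3,3).
By the shoelace formula its area is 6.00.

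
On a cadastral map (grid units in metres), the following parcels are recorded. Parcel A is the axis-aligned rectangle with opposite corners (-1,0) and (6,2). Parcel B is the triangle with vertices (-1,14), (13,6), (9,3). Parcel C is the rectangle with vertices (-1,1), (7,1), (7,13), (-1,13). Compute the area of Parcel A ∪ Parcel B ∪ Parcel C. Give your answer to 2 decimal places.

123.51

By inclusion–exclusion:
Individual areas: |Parcel A| = 14, |Parcel B| = 37, |Parcel C| = 96.
|Parcel A∩Parcel B| = 0.
|Parcel A∩Parcel C|: x∈[-1,6], y∈[1,2] → 7·1 = 7.
|Parcel B∩Parcel C| = 16.4938.
|Parcel A∩Parcel B∩Parcel C| = 0.
|Parcel A ∪ Parcel B ∪ Parcel C| = 147 − 23.4938 + 0 = 123.51.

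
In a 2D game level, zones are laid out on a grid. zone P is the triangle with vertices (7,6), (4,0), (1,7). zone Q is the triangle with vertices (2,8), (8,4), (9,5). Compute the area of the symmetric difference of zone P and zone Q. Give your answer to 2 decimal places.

21.68

|zone P| = 19.5, |zone Q| = 5, |zone P∩zone Q| = 1.4097.
|zone P △ zone Q| = |zone P| + |zone Q| − 2·|zone P∩zone Q| = 19.5 + 5 − 2.8194 = 21.68.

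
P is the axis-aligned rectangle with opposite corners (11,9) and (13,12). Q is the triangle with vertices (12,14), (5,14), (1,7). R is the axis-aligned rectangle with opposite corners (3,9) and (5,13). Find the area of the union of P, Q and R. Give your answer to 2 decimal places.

32.52

By inclusion–exclusion:
Individual areas: |P| = 6, |Q| = 24.5, |R| = 8.
|P∩Q| = 0.
|P∩R| = 0 (no overlap).
|Q∩R| = 5.9805.
|P∩Q∩R| = 0.
|P ∪ Q ∪ R| = 38.5 − 5.9805 + 0 = 32.52.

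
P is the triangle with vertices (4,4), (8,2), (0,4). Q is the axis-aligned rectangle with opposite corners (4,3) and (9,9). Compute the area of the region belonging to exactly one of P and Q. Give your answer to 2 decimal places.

32.00

|P| = 4, |Q| = 30, |P∩Q| = 1.
|P △ Q| = |P| + |Q| − 2·|P∩Q| = 4 + 30 − 2 = 32.00.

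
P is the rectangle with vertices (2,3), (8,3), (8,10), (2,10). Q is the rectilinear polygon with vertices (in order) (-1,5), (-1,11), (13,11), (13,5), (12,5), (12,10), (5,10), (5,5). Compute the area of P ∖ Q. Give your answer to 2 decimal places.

27.00

|P| = 42, |P∩Q| = 15.
|P ∖ Q| = |P| − |P∩Q| = 42 − 15 = 27.00.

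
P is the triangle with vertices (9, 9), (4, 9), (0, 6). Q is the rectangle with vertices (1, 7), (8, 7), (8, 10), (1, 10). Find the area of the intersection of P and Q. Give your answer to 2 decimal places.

6.50

The intersection is the polygon with vertices (4,9), (8,9), (8,8.667), (3,7), (1.333,7).
By the shoelace formula its area is 6.50.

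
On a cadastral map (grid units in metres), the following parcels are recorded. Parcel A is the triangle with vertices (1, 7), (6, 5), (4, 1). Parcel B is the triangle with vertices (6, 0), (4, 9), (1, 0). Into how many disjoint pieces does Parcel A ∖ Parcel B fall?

Parcel A ∖ Parcel B splits into 2 disjoint pieces (area 2.3059, area 1.1257).

2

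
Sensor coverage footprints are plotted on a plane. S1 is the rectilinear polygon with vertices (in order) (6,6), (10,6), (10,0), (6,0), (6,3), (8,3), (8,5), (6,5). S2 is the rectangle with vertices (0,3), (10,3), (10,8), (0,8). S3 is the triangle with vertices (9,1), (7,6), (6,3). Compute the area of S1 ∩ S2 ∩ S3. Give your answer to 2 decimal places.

0.42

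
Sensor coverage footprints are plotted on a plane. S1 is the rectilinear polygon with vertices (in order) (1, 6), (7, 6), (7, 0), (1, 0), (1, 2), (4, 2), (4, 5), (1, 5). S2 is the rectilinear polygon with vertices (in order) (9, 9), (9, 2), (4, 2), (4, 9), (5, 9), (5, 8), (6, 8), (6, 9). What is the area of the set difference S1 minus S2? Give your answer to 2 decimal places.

|S1| = 27, |S1∩S2| = 12.
|S1 ∖ S2| = |S1| − |S1∩S2| = 27 − 12 = 15.00.

15.00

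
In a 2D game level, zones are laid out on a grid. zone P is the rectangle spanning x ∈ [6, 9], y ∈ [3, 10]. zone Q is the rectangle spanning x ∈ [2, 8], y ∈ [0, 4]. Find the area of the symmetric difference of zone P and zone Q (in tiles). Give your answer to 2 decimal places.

|zone P∩zone Q|: x∈[6,8], y∈[3,4] → 2·1 = 2.
|zone P △ zone Q| = |zone P| + |zone Q| − 2·|zone P∩zone Q| = 21 + 24 − 4 = 41.00.

41.00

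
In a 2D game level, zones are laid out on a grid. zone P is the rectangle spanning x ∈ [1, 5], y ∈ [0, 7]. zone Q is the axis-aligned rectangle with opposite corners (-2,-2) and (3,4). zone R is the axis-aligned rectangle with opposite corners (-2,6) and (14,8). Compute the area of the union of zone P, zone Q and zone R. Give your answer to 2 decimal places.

By inclusion–exclusion:
Individual areas: |zone P| = 28, |zone Q| = 30, |zone R| = 32.
|zone P∩zone Q|: x∈[1,3], y∈[0,4] → 2·4 = 8.
|zone P∩zone R|: x∈[1,5], y∈[6,7] → 4·1 = 4.
|zone Q∩zone R| = 0 (no overlap).
|zone P∩zone Q∩zone R| = 0.
|zone P ∪ zone Q ∪ zone R| = 90 − 12 + 0 = 78.00.

78.00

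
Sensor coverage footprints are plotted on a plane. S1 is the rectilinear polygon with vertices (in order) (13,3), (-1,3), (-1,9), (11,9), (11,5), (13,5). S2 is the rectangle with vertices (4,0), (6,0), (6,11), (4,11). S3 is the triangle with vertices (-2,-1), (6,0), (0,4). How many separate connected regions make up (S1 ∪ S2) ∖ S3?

1

(S1 ∪ S2) ∖ S3 is a single connected region.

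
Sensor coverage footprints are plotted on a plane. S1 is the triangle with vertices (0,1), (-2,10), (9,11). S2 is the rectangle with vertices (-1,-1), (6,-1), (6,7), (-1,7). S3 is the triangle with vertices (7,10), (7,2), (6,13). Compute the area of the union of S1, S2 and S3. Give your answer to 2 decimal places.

89.05

By inclusion–exclusion:
Individual areas: |S1| = 50.5, |S2| = 56, |S3| = 4.
|S1∩S2| = 19.95.
|S1∩S3| = 1.5008.
|S2∩S3| = 0.
|S1∩S2∩S3| = 0.
|S1 ∪ S2 ∪ S3| = 110.5 − 21.4508 + 0 = 89.05.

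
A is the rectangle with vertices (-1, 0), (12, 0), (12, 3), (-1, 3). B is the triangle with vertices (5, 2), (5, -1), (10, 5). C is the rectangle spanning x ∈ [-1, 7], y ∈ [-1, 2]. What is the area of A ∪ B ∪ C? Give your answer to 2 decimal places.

By inclusion–exclusion:
Individual areas: |A| = 39, |B| = 7.5, |C| = 24.
|A∩B| = 5.4167.
|A∩C|: x∈[-1,7], y∈[0,2] → 8·2 = 16.
|B∩C| = 3.6.
|A∩B∩C| = 3.1833.
|A ∪ B ∪ C| = 70.5 − 25.0167 + 3.1833 = 48.67.

48.67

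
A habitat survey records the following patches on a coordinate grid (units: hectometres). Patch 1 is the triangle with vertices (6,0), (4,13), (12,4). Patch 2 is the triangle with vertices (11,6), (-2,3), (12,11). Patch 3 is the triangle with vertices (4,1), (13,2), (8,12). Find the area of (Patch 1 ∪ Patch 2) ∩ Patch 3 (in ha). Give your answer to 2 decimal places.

|Patch 1 ∪ Patch 2| = 61.8146.
|(Patch 1 ∪ Patch 2) ∩ Patch 3| = 34.94.

34.94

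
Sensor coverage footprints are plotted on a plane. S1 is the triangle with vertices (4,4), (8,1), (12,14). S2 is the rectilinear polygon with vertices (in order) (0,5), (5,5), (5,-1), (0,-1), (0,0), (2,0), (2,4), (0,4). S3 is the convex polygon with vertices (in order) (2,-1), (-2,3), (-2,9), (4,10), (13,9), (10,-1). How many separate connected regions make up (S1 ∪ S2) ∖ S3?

2

(S1 ∪ S2) ∖ S3 splits into 2 disjoint pieces (area 5.2245, area 1.5).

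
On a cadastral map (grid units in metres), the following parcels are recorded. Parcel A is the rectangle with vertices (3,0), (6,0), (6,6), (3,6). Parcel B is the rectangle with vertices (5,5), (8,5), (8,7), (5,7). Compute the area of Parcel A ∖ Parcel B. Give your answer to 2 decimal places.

17.00

|Parcel A∩Parcel B|: x∈[5,6], y∈[5,6] → 1·1 = 1.
|Parcel A| = 18.
|Parcel A ∖ Parcel B| = |Parcel A| − |Parcel A∩Parcel B| = 18 − 1 = 17.00.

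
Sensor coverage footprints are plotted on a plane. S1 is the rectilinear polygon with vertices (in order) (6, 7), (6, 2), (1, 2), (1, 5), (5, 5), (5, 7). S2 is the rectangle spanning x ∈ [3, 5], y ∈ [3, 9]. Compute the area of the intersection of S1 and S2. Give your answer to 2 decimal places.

4.00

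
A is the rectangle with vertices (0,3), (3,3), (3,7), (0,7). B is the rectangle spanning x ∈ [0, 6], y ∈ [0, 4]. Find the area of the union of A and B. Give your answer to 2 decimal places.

33.00

By inclusion–exclusion:
Individual areas: |A| = 12, |B| = 24.
|A∩B|: x∈[0,3], y∈[3,4] → 3·1 = 3.
|A ∪ B| = 36 − 3 = 33.00.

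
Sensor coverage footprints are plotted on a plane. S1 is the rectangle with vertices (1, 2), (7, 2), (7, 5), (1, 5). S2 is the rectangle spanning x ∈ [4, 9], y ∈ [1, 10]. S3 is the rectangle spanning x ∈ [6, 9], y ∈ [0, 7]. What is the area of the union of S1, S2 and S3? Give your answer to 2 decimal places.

57.00

By inclusion–exclusion:
Individual areas: |S1| = 18, |S2| = 45, |S3| = 21.
|S1∩S2|: x∈[4,7], y∈[2,5] → 3·3 = 9.
|S1∩S3|: x∈[6,7], y∈[2,5] → 1·3 = 3.
|S2∩S3|: x∈[6,9], y∈[1,7] → 3·6 = 18.
|S1∩S2∩S3| = 3.
|S1 ∪ S2 ∪ S3| = 84 − 30 + 3 = 57.00.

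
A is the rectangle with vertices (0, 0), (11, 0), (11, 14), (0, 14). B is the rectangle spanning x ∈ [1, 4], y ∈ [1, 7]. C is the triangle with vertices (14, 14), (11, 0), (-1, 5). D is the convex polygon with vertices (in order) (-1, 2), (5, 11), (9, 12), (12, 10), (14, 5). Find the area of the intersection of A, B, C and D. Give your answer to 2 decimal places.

9.04

The intersection is the polygon with vertices (2.333,7), (4,7), (4,3), (3.865,2.973), (1,4.167), (1,5), (2.333,7).
By the shoelace formula its area is 9.04.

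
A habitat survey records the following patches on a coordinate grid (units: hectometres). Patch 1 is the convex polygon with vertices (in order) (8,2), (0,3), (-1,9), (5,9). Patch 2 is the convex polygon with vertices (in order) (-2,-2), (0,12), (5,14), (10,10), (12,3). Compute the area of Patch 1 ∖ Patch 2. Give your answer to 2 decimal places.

0.53

|Patch 1| = 44.5, |Patch 1∩Patch 2| = 43.9725.
|Patch 1 ∖ Patch 2| = |Patch 1| − |Patch 1∩Patch 2| = 44.5 − 43.9725 = 0.53.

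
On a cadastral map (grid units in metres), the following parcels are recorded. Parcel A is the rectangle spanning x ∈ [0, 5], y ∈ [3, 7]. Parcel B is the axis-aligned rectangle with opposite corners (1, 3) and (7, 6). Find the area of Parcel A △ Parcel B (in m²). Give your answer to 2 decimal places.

14.00

|Parcel A∩Parcel B|: x∈[1,5], y∈[3,6] → 4·3 = 12.
|Parcel A △ Parcel B| = |Parcel A| + |Parcel B| − 2·|Parcel A∩Parcel B| = 20 + 18 − 24 = 14.00.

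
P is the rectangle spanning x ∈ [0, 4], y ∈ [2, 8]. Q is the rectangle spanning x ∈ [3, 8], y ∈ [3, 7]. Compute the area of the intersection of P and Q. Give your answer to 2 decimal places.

|P∩Q|: x∈[3,4], y∈[3,7] → 1·4 = 4.

4.00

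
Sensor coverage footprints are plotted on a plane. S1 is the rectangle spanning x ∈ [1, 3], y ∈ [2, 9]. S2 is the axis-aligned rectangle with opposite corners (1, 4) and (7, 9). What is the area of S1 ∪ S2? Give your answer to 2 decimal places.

By inclusion–exclusion:
Individual areas: |S1| = 14, |S2| = 30.
|S1∩S2|: x∈[1,3], y∈[4,9] → 2·5 = 10.
|S1 ∪ S2| = 44 − 10 = 34.00.

34.00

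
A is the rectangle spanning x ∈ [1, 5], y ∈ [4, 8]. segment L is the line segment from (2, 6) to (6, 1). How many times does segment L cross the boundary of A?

The segment meets the boundary at (3.6,4).

1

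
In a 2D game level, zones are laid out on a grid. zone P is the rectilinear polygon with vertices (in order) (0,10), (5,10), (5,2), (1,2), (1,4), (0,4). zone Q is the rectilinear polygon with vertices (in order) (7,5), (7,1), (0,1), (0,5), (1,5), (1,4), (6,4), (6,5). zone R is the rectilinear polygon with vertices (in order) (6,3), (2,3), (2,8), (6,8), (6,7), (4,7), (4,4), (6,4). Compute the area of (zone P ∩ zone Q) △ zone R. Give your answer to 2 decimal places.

|zone P ∩ zone Q| = 9.
|(zone P ∩ zone Q) ∩ zone R| = 3.
|(zone P ∩ zone Q) △ zone R| = 9 + 14 − 6 = 17.00.

17.00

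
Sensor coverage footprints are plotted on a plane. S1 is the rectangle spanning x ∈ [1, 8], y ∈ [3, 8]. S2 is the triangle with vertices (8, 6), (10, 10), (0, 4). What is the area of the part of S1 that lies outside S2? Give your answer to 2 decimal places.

24.51

|S1| = 35, |S1∩S2| = 10.4917.
|S1 ∖ S2| = |S1| − |S1∩S2| = 35 − 10.4917 = 24.51.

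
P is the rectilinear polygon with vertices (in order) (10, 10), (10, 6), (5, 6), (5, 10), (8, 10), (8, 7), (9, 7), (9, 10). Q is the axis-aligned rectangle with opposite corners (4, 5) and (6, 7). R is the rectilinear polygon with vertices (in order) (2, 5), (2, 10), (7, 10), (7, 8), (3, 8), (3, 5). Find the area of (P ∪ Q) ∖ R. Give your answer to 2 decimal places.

16.00

|P ∪ Q| = 20.
|(P ∪ Q) ∩ R| = 4.
|(P ∪ Q) ∖ R| = 20 − 4 = 16.00.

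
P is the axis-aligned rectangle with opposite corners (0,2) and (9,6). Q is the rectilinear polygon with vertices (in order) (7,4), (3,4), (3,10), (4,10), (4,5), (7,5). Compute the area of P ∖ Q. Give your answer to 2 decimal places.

31.00

|P| = 36, |P∩Q| = 5.
|P ∖ Q| = |P| − |P∩Q| = 36 − 5 = 31.00.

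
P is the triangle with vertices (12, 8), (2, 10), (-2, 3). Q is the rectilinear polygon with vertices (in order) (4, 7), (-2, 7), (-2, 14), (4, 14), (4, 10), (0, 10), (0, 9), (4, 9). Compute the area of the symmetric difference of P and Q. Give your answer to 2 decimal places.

64.43

|P| = 39, |Q| = 38, |P∩Q| = 6.2857.
|P △ Q| = |P| + |Q| − 2·|P∩Q| = 39 + 38 − 12.5714 = 64.43.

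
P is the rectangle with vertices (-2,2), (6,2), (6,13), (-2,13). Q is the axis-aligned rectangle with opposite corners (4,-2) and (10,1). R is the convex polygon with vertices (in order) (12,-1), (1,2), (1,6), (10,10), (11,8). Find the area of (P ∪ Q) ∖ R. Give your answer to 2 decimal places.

|P ∪ Q| = 106.
|(P ∪ Q) ∩ R| = 29.4343.
|(P ∪ Q) ∖ R| = 106 − 29.4343 = 76.57.

76.57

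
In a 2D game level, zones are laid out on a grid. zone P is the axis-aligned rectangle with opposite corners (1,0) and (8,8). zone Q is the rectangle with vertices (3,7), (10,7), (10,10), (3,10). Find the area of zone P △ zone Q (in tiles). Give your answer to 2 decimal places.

67.00

|zone P∩zone Q|: x∈[3,8], y∈[7,8] → 5·1 = 5.
|zone P △ zone Q| = |zone P| + |zone Q| − 2·|zone P∩zone Q| = 56 + 21 − 10 = 67.00.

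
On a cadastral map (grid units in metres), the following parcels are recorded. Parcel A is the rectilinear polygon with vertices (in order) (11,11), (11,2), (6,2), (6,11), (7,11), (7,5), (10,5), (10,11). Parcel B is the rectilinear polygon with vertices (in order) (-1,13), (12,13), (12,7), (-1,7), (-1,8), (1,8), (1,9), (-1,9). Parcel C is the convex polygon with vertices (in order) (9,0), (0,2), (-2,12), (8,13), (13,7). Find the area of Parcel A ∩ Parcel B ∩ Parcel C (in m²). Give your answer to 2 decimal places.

7.00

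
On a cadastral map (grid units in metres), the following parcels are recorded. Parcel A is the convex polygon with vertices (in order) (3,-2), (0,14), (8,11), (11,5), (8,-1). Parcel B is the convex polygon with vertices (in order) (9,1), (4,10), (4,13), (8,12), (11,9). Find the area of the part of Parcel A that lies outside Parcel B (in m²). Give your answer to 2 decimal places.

|Parcel A| = 107.5, |Parcel A∩Parcel B| = 34.8333.
|Parcel A ∖ Parcel B| = |Parcel A| − |Parcel A∩Parcel B| = 107.5 − 34.8333 = 72.67.

72.67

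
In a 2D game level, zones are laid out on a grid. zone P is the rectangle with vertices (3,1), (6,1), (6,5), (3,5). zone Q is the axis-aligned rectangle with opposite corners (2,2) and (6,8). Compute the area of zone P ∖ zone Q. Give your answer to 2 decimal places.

3.00

|zone P∩zone Q|: x∈[3,6], y∈[2,5] → 3·3 = 9.
|zone P| = 12.
|zone P ∖ zone Q| = |zone P| − |zone P∩zone Q| = 12 − 9 = 3.00.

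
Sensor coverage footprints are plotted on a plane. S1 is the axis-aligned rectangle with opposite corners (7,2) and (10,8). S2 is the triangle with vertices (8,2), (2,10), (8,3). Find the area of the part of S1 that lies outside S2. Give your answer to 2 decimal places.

|S1| = 18, |S1∩S2| = 0.9167.
|S1 ∖ S2| = |S1| − |S1∩S2| = 18 − 0.9167 = 17.08.

17.08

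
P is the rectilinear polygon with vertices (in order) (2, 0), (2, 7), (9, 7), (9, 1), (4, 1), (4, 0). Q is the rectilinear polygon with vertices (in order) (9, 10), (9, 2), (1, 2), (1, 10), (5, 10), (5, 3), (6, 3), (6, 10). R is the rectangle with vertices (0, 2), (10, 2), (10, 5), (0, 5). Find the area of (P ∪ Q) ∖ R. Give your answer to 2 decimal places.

46.00

|P ∪ Q| = 70.
|(P ∪ Q) ∩ R| = 24.
|(P ∪ Q) ∖ R| = 70 − 24 = 46.00.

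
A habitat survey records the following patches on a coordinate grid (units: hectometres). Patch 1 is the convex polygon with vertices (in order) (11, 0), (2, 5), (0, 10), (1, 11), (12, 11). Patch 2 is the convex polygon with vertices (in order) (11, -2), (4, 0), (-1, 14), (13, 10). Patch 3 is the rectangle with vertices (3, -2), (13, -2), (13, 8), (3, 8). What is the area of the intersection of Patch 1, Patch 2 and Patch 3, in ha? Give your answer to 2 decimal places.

The intersection is the polygon with vertices (11,0), (3,4.444), (3,8), (11.727,8).
By the shoelace formula its area is 49.13.

49.13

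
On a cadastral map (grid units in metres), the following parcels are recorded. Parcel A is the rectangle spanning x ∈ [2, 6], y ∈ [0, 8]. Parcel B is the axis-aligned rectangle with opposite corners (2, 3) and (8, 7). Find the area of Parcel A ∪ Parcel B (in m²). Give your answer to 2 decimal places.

By inclusion–exclusion:
Individual areas: |Parcel A| = 32, |Parcel B| = 24.
|Parcel A∩Parcel B|: x∈[2,6], y∈[3,7] → 4·4 = 16.
|Parcel A ∪ Parcel B| = 56 − 16 = 40.00.

40.00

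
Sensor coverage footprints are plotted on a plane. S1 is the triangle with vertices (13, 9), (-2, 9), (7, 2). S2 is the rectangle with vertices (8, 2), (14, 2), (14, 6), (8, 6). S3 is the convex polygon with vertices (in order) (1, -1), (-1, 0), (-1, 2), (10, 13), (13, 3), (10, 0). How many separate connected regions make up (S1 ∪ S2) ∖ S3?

3

(S1 ∪ S2) ∖ S3 splits into 3 disjoint pieces (area 14, area 1.4, area 5.85).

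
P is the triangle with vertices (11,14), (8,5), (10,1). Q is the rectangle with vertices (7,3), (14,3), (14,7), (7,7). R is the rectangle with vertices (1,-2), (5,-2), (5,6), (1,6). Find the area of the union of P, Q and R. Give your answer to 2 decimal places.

67.44

By inclusion–exclusion:
Individual areas: |P| = 15, |Q| = 28, |R| = 32.
|P∩Q| = 7.5641.
|P∩R| = 0.
|Q∩R| = 0 (no overlap).
|P∩Q∩R| = 0.
|P ∪ Q ∪ R| = 75 − 7.5641 + 0 = 67.44.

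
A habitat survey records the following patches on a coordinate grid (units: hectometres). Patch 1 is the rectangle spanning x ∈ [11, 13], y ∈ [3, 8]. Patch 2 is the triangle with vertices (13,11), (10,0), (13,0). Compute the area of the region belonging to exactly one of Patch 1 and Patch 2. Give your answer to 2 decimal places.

|Patch 1| = 10, |Patch 2| = 16.5, |Patch 1∩Patch 2| = 7.4394.
|Patch 1 △ Patch 2| = |Patch 1| + |Patch 2| − 2·|Patch 1∩Patch 2| = 10 + 16.5 − 14.8788 = 11.62.

11.62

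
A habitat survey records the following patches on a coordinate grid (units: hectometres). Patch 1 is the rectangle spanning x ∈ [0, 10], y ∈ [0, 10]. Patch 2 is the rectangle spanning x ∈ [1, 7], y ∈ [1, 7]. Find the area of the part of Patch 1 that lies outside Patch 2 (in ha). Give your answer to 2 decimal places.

|Patch 1∩Patch 2|: x∈[1,7], y∈[1,7] → 6·6 = 36.
|Patch 1| = 100.
|Patch 1 ∖ Patch 2| = |Patch 1| − |Patch 1∩Patch 2| = 100 − 36 = 64.00.

64.00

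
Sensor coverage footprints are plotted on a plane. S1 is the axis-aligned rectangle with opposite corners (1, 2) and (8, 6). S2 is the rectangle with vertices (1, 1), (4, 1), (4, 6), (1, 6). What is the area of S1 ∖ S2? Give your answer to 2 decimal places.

16.00

|S1∩S2|: x∈[1,4], y∈[2,6] → 3·4 = 12.
|S1| = 28.
|S1 ∖ S2| = |S1| − |S1∩S2| = 28 − 12 = 16.00.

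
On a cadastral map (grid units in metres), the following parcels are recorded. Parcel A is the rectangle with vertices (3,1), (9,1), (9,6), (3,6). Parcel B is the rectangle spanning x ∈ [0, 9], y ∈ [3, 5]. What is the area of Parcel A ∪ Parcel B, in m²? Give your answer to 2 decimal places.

36.00

By inclusion–exclusion:
Individual areas: |Parcel A| = 30, |Parcel B| = 18.
|Parcel A∩Parcel B|: x∈[3,9], y∈[3,5] → 6·2 = 12.
|Parcel A ∪ Parcel B| = 48 − 12 = 36.00.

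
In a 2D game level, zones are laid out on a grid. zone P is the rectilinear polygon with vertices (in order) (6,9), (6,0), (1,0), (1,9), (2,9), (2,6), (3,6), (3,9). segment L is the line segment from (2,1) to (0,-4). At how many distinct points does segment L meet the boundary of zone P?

The segment meets the boundary at (1.6,0).

1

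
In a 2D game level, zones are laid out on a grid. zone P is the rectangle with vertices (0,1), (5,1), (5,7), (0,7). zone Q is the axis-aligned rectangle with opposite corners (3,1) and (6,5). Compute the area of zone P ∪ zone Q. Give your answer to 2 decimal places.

By inclusion–exclusion:
Individual areas: |zone P| = 30, |zone Q| = 12.
|zone P∩zone Q|: x∈[3,5], y∈[1,5] → 2·4 = 8.
|zone P ∪ zone Q| = 42 − 8 = 34.00.

34.00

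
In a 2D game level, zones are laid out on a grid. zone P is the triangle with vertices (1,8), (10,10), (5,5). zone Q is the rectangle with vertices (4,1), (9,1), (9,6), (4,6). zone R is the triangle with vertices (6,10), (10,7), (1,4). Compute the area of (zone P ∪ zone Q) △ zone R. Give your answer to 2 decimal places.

37.40

|zone P ∪ zone Q| = 41.375.
|(zone P ∪ zone Q) ∩ zone R| = 11.7386.
|(zone P ∪ zone Q) △ zone R| = 41.375 + 19.5 − 23.4772 = 37.40.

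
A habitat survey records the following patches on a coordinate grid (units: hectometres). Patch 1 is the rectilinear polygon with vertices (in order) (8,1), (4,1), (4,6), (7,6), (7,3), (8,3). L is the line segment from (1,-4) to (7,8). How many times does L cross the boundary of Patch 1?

The segment meets the boundary at (6,6), (4,2).

2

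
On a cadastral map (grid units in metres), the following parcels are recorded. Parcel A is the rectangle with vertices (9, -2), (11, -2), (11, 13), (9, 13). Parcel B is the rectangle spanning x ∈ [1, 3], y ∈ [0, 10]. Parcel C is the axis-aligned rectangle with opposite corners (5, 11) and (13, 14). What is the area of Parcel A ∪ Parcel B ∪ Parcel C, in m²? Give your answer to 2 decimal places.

By inclusion–exclusion:
Individual areas: |Parcel A| = 30, |Parcel B| = 20, |Parcel C| = 24.
|Parcel A∩Parcel B| = 0 (no overlap).
|Parcel A∩Parcel C|: x∈[9,11], y∈[11,13] → 2·2 = 4.
|Parcel B∩Parcel C| = 0 (no overlap).
|Parcel A∩Parcel B∩Parcel C| = 0.
|Parcel A ∪ Parcel B ∪ Parcel C| = 74 − 4 + 0 = 70.00.

70.00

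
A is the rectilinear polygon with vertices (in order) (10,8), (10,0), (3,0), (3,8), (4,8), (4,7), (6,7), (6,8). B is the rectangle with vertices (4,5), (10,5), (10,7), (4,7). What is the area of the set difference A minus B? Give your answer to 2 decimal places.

|A| = 54, |A∩B| = 12.
|A ∖ B| = |A| − |A∩B| = 54 − 12 = 42.00.

42.00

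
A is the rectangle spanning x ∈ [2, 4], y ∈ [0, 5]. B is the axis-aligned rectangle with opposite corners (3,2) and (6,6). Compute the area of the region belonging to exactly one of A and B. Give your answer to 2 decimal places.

16.00

|A∩B|: x∈[3,4], y∈[2,5] → 1·3 = 3.
|A △ B| = |A| + |B| − 2·|A∩B| = 10 + 12 − 6 = 16.00.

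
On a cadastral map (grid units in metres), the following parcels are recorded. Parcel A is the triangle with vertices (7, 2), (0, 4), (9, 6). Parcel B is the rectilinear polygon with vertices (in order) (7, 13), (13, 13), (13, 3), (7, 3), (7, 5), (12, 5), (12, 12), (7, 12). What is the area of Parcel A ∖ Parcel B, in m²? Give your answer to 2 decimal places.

|Parcel A| = 16, |Parcel A∩Parcel B| = 2.
|Parcel A ∖ Parcel B| = |Parcel A| − |Parcel A∩Parcel B| = 16 − 2 = 14.00.

14.00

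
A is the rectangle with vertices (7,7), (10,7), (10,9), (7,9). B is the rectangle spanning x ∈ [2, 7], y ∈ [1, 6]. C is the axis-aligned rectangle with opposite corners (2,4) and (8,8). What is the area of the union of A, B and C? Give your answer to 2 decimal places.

By inclusion–exclusion:
Individual areas: |A| = 6, |B| = 25, |C| = 24.
|A∩B| = 0 (no overlap).
|A∩C|: x∈[7,8], y∈[7,8] → 1·1 = 1.
|B∩C|: x∈[2,7], y∈[4,6] → 5·2 = 10.
|A∩B∩C| = 0.
|A ∪ B ∪ C| = 55 − 11 + 0 = 44.00.

44.00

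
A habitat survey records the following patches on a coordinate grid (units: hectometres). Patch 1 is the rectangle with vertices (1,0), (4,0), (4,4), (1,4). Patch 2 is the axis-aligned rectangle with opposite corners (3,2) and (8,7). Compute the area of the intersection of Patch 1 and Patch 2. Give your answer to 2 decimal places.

|Patch 1∩Patch 2|: x∈[3,4], y∈[2,4] → 1·2 = 2.

2.00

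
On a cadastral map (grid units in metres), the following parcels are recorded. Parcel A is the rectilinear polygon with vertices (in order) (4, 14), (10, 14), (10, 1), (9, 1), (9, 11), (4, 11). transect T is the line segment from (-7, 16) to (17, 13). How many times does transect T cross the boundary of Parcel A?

2

The segment meets the boundary at (10,13.875), (9,14).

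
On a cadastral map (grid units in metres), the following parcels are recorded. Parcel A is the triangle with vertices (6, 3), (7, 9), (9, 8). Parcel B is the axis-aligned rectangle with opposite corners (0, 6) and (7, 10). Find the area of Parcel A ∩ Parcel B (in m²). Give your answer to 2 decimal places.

0.75

The intersection is the polygon with vertices (7,9), (7,6), (6.5,6).
By the shoelace formula its area is 0.75.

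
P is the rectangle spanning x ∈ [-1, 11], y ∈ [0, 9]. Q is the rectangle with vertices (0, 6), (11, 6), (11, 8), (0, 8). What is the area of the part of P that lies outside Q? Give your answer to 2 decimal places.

|P∩Q|: x∈[0,11], y∈[6,8] → 11·2 = 22.
|P| = 108.
|P ∖ Q| = |P| − |P∩Q| = 108 − 22 = 86.00.

86.00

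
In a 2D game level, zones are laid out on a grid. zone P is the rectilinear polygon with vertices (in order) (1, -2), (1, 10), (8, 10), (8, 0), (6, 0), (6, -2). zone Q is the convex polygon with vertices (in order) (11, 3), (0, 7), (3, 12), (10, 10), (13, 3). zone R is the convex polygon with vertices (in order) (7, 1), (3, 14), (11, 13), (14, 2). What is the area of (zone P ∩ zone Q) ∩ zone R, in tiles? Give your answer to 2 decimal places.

The region (zone P ∩ zone Q) ∩ zone R is the polygon with vertices (8,10), (8,4.091), (5.803,4.89), (4.231,10).
By the shoelace formula its area is 16.12.

16.12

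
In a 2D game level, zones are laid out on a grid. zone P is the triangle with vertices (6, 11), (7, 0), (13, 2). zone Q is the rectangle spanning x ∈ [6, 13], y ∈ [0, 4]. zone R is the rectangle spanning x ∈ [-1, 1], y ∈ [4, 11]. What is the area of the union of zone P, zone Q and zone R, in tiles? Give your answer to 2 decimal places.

By inclusion–exclusion:
Individual areas: |zone P| = 34, |zone Q| = 28, |zone R| = 14.
|zone P∩zone Q| = 17.1717.
|zone P∩zone R| = 0.
|zone Q∩zone R| = 0 (no overlap).
|zone P∩zone Q∩zone R| = 0.
|zone P ∪ zone Q ∪ zone R| = 76 − 17.1717 + 0 = 58.83.

58.83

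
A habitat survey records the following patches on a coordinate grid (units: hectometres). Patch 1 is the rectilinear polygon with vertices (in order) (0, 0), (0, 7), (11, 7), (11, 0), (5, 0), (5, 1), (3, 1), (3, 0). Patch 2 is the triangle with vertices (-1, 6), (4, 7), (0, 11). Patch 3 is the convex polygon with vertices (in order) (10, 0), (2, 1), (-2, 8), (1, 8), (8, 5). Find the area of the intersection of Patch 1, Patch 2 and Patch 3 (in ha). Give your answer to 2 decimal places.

1.57

The intersection is the polygon with vertices (3.333,7), (3.546,6.909), (0,6.2), (0,7).
By the shoelace formula its area is 1.57.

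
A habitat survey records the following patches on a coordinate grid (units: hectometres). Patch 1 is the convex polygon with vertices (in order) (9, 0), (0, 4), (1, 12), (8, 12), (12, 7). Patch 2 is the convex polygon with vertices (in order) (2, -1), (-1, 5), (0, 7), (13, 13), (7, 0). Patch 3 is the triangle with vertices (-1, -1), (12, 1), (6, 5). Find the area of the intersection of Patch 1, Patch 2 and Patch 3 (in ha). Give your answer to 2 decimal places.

The intersection is the polygon with vertices (7.34,0.738), (3.183,2.585), (6,5), (8.529,3.314).
By the shoelace formula its area is 11.88.

11.88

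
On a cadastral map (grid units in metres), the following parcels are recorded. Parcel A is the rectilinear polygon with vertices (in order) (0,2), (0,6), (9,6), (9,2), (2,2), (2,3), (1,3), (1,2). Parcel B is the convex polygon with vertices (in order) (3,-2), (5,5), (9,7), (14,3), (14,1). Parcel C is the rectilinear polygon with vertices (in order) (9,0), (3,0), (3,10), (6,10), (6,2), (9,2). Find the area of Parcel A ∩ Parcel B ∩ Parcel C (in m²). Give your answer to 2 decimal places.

4.54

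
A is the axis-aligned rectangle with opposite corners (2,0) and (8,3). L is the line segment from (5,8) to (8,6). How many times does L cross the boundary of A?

0

The segment lies entirely outside A and never meets its boundary.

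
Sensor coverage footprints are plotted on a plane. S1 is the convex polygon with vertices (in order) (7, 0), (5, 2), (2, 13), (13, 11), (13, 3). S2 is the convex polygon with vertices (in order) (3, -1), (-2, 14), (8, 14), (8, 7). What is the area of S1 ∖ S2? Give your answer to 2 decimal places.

|S1| = 98.5, |S1∩S2| = 38.4235.
|S1 ∖ S2| = |S1| − |S1∩S2| = 98.5 − 38.4235 = 60.08.

60.08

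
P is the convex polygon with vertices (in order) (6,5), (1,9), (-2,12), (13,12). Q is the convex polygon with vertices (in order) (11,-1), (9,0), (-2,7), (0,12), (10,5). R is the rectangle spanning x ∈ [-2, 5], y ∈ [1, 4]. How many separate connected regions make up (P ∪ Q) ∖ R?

(P ∪ Q) ∖ R is a single connected region.

1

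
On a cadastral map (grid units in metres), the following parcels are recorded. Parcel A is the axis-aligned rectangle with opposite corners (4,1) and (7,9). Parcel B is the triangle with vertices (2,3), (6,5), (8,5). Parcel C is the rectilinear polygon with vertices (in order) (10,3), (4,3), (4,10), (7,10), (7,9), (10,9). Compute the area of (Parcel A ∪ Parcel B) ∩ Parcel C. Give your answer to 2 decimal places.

|Parcel A ∪ Parcel B| = 24.5.
|(Parcel A ∪ Parcel B) ∩ Parcel C| = 18.17.

18.17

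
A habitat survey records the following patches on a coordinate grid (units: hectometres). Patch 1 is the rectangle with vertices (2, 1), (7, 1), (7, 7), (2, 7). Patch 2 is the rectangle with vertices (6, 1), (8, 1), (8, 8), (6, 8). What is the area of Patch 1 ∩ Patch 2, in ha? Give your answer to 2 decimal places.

|Patch 1∩Patch 2|: x∈[6,7], y∈[1,7] → 1·6 = 6.

6.00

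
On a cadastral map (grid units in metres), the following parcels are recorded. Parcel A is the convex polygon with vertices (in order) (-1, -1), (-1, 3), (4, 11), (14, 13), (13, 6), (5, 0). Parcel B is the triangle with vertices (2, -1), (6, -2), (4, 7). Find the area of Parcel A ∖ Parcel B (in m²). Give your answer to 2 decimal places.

112.37

|Parcel A| = 124.5, |Parcel A∩Parcel B| = 12.1278.
|Parcel A ∖ Parcel B| = |Parcel A| − |Parcel A∩Parcel B| = 124.5 − 12.1278 = 112.37.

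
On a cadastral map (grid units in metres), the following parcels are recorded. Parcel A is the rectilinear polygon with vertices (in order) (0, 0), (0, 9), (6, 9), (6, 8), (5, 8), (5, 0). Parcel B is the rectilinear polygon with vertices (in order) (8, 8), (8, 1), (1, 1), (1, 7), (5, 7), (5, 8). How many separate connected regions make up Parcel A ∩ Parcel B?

Parcel A ∩ Parcel B is a single connected region.

1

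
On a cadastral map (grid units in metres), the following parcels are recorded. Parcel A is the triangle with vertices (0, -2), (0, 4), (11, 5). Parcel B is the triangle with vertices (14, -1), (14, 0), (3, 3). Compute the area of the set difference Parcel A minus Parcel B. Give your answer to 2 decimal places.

32.52

|Parcel A| = 33, |Parcel A∩Parcel B| = 0.4777.
|Parcel A ∖ Parcel B| = |Parcel A| − |Parcel A∩Parcel B| = 33 − 0.4777 = 32.52.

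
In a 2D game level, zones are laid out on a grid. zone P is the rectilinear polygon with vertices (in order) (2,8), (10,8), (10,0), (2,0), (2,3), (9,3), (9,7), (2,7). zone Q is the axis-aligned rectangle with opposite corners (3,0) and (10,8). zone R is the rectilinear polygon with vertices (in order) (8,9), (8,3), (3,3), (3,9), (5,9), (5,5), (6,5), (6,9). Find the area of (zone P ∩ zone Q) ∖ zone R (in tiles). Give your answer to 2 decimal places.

28.00

|zone P ∩ zone Q| = 32.
|(zone P ∩ zone Q) ∩ zone R| = 4.
|(zone P ∩ zone Q) ∖ zone R| = 32 − 4 = 28.00.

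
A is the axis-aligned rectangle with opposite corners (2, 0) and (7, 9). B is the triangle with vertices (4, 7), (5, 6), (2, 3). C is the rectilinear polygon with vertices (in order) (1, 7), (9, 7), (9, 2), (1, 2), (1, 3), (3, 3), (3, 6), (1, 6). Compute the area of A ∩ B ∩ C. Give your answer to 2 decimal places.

2.50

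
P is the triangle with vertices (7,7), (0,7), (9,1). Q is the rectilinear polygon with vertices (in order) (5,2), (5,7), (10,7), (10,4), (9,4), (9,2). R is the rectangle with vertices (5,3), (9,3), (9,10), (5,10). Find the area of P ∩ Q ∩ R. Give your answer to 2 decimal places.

10.33

The intersection is the polygon with vertices (8.333,3), (6,3), (5,3.667), (5,7), (7,7).
By the shoelace formula its area is 10.33.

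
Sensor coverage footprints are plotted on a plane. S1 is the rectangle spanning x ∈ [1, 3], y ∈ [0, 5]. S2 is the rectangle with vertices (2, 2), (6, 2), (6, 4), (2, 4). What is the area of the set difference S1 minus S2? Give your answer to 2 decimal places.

|S1∩S2|: x∈[2,3], y∈[2,4] → 1·2 = 2.
|S1| = 10.
|S1 ∖ S2| = |S1| − |S1∩S2| = 10 − 2 = 8.00.

8.00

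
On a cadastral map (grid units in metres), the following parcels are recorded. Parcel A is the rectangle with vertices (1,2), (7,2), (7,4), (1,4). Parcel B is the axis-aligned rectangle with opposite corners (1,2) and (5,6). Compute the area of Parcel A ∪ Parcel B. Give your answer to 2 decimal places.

By inclusion–exclusion:
Individual areas: |Parcel A| = 12, |Parcel B| = 16.
|Parcel A∩Parcel B|: x∈[1,5], y∈[2,4] → 4·2 = 8.
|Parcel A ∪ Parcel B| = 28 − 8 = 20.00.

20.00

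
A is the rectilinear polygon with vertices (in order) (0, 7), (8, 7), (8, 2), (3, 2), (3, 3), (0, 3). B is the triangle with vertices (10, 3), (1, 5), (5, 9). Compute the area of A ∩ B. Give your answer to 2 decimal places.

The intersection is the polygon with vertices (6.667,7), (8,5.4), (8,3.444), (1,5), (3,7).
By the shoelace formula its area is 16.38.

16.38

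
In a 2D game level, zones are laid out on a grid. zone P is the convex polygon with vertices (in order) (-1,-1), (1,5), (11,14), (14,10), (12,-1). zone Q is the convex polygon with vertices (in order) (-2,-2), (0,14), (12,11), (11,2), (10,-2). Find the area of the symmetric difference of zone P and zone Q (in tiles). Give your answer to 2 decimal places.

96.08

|zone P| = 139, |zone Q| = 179.5, |zone P∩zone Q| = 111.212.
|zone P △ zone Q| = |zone P| + |zone Q| − 2·|zone P∩zone Q| = 139 + 179.5 − 222.4239 = 96.08.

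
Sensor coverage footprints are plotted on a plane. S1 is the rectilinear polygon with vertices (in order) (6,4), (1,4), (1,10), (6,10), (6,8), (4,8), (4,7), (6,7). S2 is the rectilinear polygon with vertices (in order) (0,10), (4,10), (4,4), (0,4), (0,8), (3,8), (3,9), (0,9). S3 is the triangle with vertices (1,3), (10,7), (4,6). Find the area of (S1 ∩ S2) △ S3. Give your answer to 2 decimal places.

|S1 ∩ S2| = 16.
|(S1 ∩ S2) ∩ S3| = 1.875.
|(S1 ∩ S2) △ S3| = 16 + 7.5 − 3.75 = 19.75.

19.75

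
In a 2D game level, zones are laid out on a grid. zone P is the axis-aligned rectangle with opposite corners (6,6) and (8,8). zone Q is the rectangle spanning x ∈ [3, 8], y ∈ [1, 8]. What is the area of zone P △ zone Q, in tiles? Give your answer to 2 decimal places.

|zone P∩zone Q|: x∈[6,8], y∈[6,8] → 2·2 = 4.
|zone P △ zone Q| = |zone P| + |zone Q| − 2·|zone P∩zone Q| = 4 + 35 − 8 = 31.00.

31.00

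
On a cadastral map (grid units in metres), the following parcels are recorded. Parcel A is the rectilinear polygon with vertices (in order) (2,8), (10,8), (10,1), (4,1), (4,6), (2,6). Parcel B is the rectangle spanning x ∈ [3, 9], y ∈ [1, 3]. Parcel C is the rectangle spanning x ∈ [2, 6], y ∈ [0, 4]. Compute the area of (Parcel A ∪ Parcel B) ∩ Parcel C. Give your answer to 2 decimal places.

The region (Parcel A ∪ Parcel B) ∩ Parcel C is the polygon with vertices (4,1), (3,1), (3,3), (4,3), (4,4), (6,4), (6,1).
By the shoelace formula its area is 8.00.

8.00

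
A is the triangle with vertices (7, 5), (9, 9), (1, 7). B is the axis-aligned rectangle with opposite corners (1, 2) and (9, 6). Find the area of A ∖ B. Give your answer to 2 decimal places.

12.25

|A| = 14, |A∩B| = 1.75.
|A ∖ B| = |A| − |A∩B| = 14 − 1.75 = 12.25.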